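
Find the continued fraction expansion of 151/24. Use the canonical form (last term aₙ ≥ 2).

151 = 6*24 + 7
24 = 3*7 + 3
7 = 2*3 + 1
3 = 3*1 + 0  (stop)
So 151/24 = [6; 3, 2, 3].

[6; 3, 2, 3]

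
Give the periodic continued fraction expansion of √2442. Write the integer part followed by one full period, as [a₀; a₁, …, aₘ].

[49; 2, 2, 2, 98]

a₀ = ⌊√2442⌋ = 49.
With m₀=0, d₀=1 and mₖ₊₁ = dₖaₖ − mₖ, dₖ₊₁ = (n − mₖ₊₁²)/dₖ, aₖ₊₁ = ⌊(a₀+mₖ₊₁)/dₖ₊₁⌋:
  k=1: m=49, d=41, a=2
  k=2: m=33, d=33, a=2
  k=3: m=33, d=41, a=2
  k=4: m=49, d=1, a=98
d=1 and a=2a₀=98 at k=4, so the next step gives (m, d) = (49, 41) again — its k=1 value — and the period has length 4.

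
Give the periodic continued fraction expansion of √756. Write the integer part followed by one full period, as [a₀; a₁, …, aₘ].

a₀ = ⌊√756⌋ = 27.
With m₀=0, d₀=1 and mₖ₊₁ = dₖaₖ − mₖ, dₖ₊₁ = (n − mₖ₊₁²)/dₖ, aₖ₊₁ = ⌊(a₀+mₖ₊₁)/dₖ₊₁⌋:
  k=1: m=27, d=27, a=2
  k=2: m=27, d=1, a=54
d=1 and a=2a₀=54 at k=2, so the next step gives (m, d) = (27, 27) again — its k=1 value — and the period has length 2.

[27; 2, 54]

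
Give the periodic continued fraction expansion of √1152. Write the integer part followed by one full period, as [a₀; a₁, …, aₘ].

a₀ = ⌊√1152⌋ = 33.
With m₀=0, d₀=1 and mₖ₊₁ = dₖaₖ − mₖ, dₖ₊₁ = (n − mₖ₊₁²)/dₖ, aₖ₊₁ = ⌊(a₀+mₖ₊₁)/dₖ₊₁⌋:
  k=1: m=33, d=63, a=1
  k=2: m=30, d=4, a=15
  k=3: m=30, d=63, a=1
  k=4: m=33, d=1, a=66
d=1 and a=2a₀=66 at k=4, so the next step gives (m, d) = (33, 63) again — its k=1 value — and the period has length 4.

[33; 1, 15, 1, 66]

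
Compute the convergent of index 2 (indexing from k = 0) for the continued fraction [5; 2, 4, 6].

Using pₖ = aₖpₖ₋₁ + pₖ₋₂, qₖ = aₖqₖ₋₁ + qₖ₋₂ (with p₋₁=1, p₋₂=0, q₋₁=0, q₋₂=1):
  k=0: a=5, p=5, q=1
  k=1: a=2, p=11, q=2
  k=2: a=4, p=49, q=9

49/9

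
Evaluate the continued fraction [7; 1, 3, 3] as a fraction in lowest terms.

101/13

Fold from the inside: start with 3/1.
  3 + 1/3 = 10/3
  1 + 3/10 = 13/10
  7 + 10/13 = 101/13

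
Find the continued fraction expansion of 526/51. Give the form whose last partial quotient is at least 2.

526 = 10×51 + 16
51 = 3×16 + 3
16 = 5×3 + 1
3 = 3×1 + 0  (stop)
So 526/51 = [10; 3, 5, 3].

[10; 3, 5, 3]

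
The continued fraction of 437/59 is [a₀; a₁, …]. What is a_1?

437 = 7·59 + 24   →  a_0 = 7
59 = 2·24 + 11   →  a_1 = 2

2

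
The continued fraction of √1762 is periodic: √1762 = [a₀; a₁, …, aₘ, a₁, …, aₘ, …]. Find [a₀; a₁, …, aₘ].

[41; 1, 40, 1, 82]

a₀ = ⌊√1762⌋ = 41.
With m₀=0, d₀=1 and mₖ₊₁ = dₖaₖ − mₖ, dₖ₊₁ = (n − mₖ₊₁²)/dₖ, aₖ₊₁ = ⌊(a₀+mₖ₊₁)/dₖ₊₁⌋:
  k=1: m=41, d=81, a=1
  k=2: m=40, d=2, a=40
  k=3: m=40, d=81, a=1
  k=4: m=41, d=1, a=82
d=1 and a=2a₀=82 at k=4, so the next step gives (m, d) = (41, 81) again — its k=1 value — and the period has length 4.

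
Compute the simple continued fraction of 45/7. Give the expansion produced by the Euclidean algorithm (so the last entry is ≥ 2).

45 = 6·7 + 3
7 = 2·3 + 1
3 = 3·1 + 0  (stop)
So 45/7 = [6; 2, 3].

[6; 2, 3]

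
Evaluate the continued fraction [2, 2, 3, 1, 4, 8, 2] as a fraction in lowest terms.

Using pₖ = aₖpₖ₋₁ + pₖ₋₂ and qₖ = aₖqₖ₋₁ + qₖ₋₂:
  k=0: a=2, p=2, q=1
  k=1: a=2, p=5, q=2
  k=2: a=3, p=17, q=7
  k=3: a=1, p=22, q=9
  k=4: a=4, p=105, q=43
  k=5: a=8, p=862, q=353
  k=6: a=2, p=1829, q=749

1829/749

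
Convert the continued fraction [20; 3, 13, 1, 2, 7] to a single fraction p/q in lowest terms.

Fold from the inside: start with 7/1.
  2 + 1/7 = 15/7
  1 + 7/15 = 22/15
  13 + 15/22 = 301/22
  3 + 22/301 = 925/301
  20 + 301/925 = 18801/925

18801/925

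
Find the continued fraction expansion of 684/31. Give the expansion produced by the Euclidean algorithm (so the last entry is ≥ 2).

[22; 15, 2]

684 = 22*31 + 2
31 = 15*2 + 1
2 = 2*1 + 0  (stop)
So 684/31 = [22; 15, 2].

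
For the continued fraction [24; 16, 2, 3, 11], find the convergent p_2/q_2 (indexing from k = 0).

794/33

Using pₖ = aₖpₖ₋₁ + pₖ₋₂, qₖ = aₖqₖ₋₁ + qₖ₋₂ (with p₋₁=1, p₋₂=0, q₋₁=0, q₋₂=1):
  k=0: a=24, p=24, q=1
  k=1: a=16, p=385, q=16
  k=2: a=2, p=794, q=33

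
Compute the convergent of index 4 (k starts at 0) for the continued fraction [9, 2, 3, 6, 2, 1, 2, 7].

896/95

Using pₖ = aₖpₖ₋₁ + pₖ₋₂, qₖ = aₖqₖ₋₁ + qₖ₋₂ (with p₋₁=1, p₋₂=0, q₋₁=0, q₋₂=1):
  k=0: a=9, p=9, q=1
  k=1: a=2, p=19, q=2
  k=2: a=3, p=66, q=7
  k=3: a=6, p=415, q=44
  k=4: a=2, p=896, q=95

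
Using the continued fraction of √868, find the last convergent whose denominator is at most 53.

√868 = [29; 2, 6, 19, 2, 19, 6, 2, 58, …] (period length 8).
Convergents:
  p_0/q_0 = 29/1
  p_1/q_1 = 59/2
  p_2/q_2 = 383/13
  p_3/q_3 = 7336/249
q_2 = 13 ≤ 53 < 249 = q_3, so the answer is 383/13.

383/13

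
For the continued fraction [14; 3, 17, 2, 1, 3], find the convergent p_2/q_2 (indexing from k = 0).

745/52

Using pₖ = aₖpₖ₋₁ + pₖ₋₂, qₖ = aₖqₖ₋₁ + qₖ₋₂ (with p₋₁=1, p₋₂=0, q₋₁=0, q₋₂=1):
  k=0: a=14, p=14, q=1
  k=1: a=3, p=43, q=3
  k=2: a=17, p=745, q=52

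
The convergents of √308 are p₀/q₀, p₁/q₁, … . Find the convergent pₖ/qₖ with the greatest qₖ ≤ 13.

√308 = [17; 1, 1, 4, 1, 1, 34, …] (period length 6).
Convergents:
  p_0/q_0 = 17/1
  p_1/q_1 = 18/1
  p_2/q_2 = 35/2
  p_3/q_3 = 158/9
  p_4/q_4 = 193/11
  p_5/q_5 = 351/20
q_4 = 11 ≤ 13 < 20 = q_5, so the answer is 193/11.

193/11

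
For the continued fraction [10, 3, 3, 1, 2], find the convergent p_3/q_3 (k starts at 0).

Using pₖ = aₖpₖ₋₁ + pₖ₋₂, qₖ = aₖqₖ₋₁ + qₖ₋₂ (with p₋₁=1, p₋₂=0, q₋₁=0, q₋₂=1):
  k=0: a=10, p=10, q=1
  k=1: a=3, p=31, q=3
  k=2: a=3, p=103, q=10
  k=3: a=1, p=134, q=13

134/13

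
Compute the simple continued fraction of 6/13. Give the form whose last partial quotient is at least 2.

[0; 2, 6]

6 = 0·13 + 6
13 = 2·6 + 1
6 = 6·1 + 0  (stop)
So 6/13 = [0; 2, 6].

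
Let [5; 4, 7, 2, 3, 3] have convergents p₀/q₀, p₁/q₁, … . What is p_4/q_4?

1127/215

Using pₖ = aₖpₖ₋₁ + pₖ₋₂, qₖ = aₖqₖ₋₁ + qₖ₋₂ (with p₋₁=1, p₋₂=0, q₋₁=0, q₋₂=1):
  k=0: a=5, p=5, q=1
  k=1: a=4, p=21, q=4
  k=2: a=7, p=152, q=29
  k=3: a=2, p=325, q=62
  k=4: a=3, p=1127, q=215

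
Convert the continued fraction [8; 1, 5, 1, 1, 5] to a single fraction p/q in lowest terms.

Fold from the inside: start with 5/1.
  1 + 1/5 = 6/5
  1 + 5/6 = 11/6
  5 + 6/11 = 61/11
  1 + 11/61 = 72/61
  8 + 61/72 = 637/72

637/72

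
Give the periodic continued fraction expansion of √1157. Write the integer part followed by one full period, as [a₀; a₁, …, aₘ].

[34; 68]

a₀ = ⌊√1157⌋ = 34.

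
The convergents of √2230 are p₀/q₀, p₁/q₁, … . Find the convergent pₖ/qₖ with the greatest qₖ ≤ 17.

√2230 = [47; 4, 2, 18, 2, 4, 94, …] (period length 6).
Convergents:
  p_0/q_0 = 47/1
  p_1/q_1 = 189/4
  p_2/q_2 = 425/9
  p_3/q_3 = 7839/166
q_2 = 9 ≤ 17 < 166 = q_3, so the answer is 425/9.

425/9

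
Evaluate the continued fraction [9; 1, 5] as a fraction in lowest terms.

Using pₖ = aₖpₖ₋₁ + pₖ₋₂ and qₖ = aₖqₖ₋₁ + qₖ₋₂:
  k=0: a=9, p=9, q=1
  k=1: a=1, p=10, q=1
  k=2: a=5, p=59, q=6

59/6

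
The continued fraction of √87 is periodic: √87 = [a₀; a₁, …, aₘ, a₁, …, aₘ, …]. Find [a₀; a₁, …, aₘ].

a₀ = ⌊√87⌋ = 9.

[9; 3, 18]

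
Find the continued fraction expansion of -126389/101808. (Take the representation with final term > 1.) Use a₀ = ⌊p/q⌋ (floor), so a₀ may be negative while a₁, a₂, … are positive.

-126389 = -2×101808 + 77227
101808 = 1×77227 + 24581
77227 = 3×24581 + 3484
24581 = 7×3484 + 193
3484 = 18×193 + 10
193 = 19×10 + 3
10 = 3×3 + 1
3 = 3×1 + 0  (stop)
So -126389/101808 = [-2; 1, 3, 7, 18, 19, 3, 3].

[-2; 1, 3, 7, 18, 19, 3, 3]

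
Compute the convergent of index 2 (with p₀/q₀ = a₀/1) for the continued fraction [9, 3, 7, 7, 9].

205/22

Using pₖ = aₖpₖ₋₁ + pₖ₋₂, qₖ = aₖqₖ₋₁ + qₖ₋₂ (with p₋₁=1, p₋₂=0, q₋₁=0, q₋₂=1):
  k=0: a=9, p=9, q=1
  k=1: a=3, p=28, q=3
  k=2: a=7, p=205, q=22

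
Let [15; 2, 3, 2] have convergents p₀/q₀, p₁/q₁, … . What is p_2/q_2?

108/7

Using pₖ = aₖpₖ₋₁ + pₖ₋₂, qₖ = aₖqₖ₋₁ + qₖ₋₂ (with p₋₁=1, p₋₂=0, q₋₁=0, q₋₂=1):
  k=0: a=15, p=15, q=1
  k=1: a=2, p=31, q=2
  k=2: a=3, p=108, q=7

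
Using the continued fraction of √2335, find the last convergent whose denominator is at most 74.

1353/28

√2335 = [48; 3, 9, 3, 96, …] (period length 4).
Convergents:
  p_0/q_0 = 48/1
  p_1/q_1 = 145/3
  p_2/q_2 = 1353/28
  p_3/q_3 = 4204/87
q_2 = 28 ≤ 74 < 87 = q_3, so the answer is 1353/28.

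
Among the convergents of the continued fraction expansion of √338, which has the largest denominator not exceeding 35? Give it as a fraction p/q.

239/13

√338 = [18; 2, 1, 1, 2, 36, …] (period length 5).
Convergents:
  p_0/q_0 = 18/1
  p_1/q_1 = 37/2
  p_2/q_2 = 55/3
  p_3/q_3 = 92/5
  p_4/q_4 = 239/13
  p_5/q_5 = 8696/473
q_4 = 13 ≤ 35 < 473 = q_5, so the answer is 239/13.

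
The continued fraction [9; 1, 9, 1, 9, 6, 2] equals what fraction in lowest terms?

14258/1439

Fold from the inside: start with 2/1.
  6 + 1/2 = 13/2
  9 + 2/13 = 119/13
  1 + 13/119 = 132/119
  9 + 119/132 = 1307/132
  1 + 132/1307 = 1439/1307
  9 + 1307/1439 = 14258/1439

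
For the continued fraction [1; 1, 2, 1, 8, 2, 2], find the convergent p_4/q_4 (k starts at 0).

61/35

Using pₖ = aₖpₖ₋₁ + pₖ₋₂, qₖ = aₖqₖ₋₁ + qₖ₋₂ (with p₋₁=1, p₋₂=0, q₋₁=0, q₋₂=1):
  k=0: a=1, p=1, q=1
  k=1: a=1, p=2, q=1
  k=2: a=2, p=5, q=3
  k=3: a=1, p=7, q=4
  k=4: a=8, p=61, q=35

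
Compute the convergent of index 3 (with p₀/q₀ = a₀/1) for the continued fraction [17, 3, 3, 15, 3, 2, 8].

2647/153

Using pₖ = aₖpₖ₋₁ + pₖ₋₂, qₖ = aₖqₖ₋₁ + qₖ₋₂ (with p₋₁=1, p₋₂=0, q₋₁=0, q₋₂=1):
  k=0: a=17, p=17, q=1
  k=1: a=3, p=52, q=3
  k=2: a=3, p=173, q=10
  k=3: a=15, p=2647, q=153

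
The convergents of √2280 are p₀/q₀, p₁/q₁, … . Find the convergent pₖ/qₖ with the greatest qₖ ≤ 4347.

72961/1528

√2280 = [47; 1, 2, 1, 94, …] (period length 4).
Convergents:
  p_0/q_0 = 47/1
  p_1/q_1 = 48/1
  p_2/q_2 = 143/3
  p_3/q_3 = 191/4
  p_4/q_4 = 18097/379
  p_5/q_5 = 18288/383
  p_6/q_6 = 54673/1145
  p_7/q_7 = 72961/1528
  p_8/q_8 = 6913007/144777
q_7 = 1528 ≤ 4347 < 144777 = q_8, so the answer is 72961/1528.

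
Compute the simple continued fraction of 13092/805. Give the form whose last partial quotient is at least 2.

[16; 3, 1, 3, 1, 13, 3]

13092 = 16×805 + 212
805 = 3×212 + 169
212 = 1×169 + 43
169 = 3×43 + 40
43 = 1×40 + 3
40 = 13×3 + 1
3 = 3×1 + 0  (stop)
So 13092/805 = [16; 3, 1, 3, 1, 13, 3].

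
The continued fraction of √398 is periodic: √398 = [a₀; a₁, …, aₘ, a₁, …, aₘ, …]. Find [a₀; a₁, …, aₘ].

a₀ = ⌊√398⌋ = 19.
With m₀=0, d₀=1 and mₖ₊₁ = dₖaₖ − mₖ, dₖ₊₁ = (n − mₖ₊₁²)/dₖ, aₖ₊₁ = ⌊(a₀+mₖ₊₁)/dₖ₊₁⌋:
  k=1: m=19, d=37, a=1
  k=2: m=18, d=2, a=18
  k=3: m=18, d=37, a=1
  k=4: m=19, d=1, a=38
d=1 and a=2a₀=38 at k=4, so the next step gives (m, d) = (19, 37) again — its k=1 value — and the period has length 4.

[19; 1, 18, 1, 38]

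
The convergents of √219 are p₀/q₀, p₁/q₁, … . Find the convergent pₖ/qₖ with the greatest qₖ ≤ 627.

8746/591

√219 = [14; 1, 3, 1, 28, …] (period length 4).
Convergents:
  p_0/q_0 = 14/1
  p_1/q_1 = 15/1
  p_2/q_2 = 59/4
  p_3/q_3 = 74/5
  p_4/q_4 = 2131/144
  p_5/q_5 = 2205/149
  p_6/q_6 = 8746/591
  p_7/q_7 = 10951/740
q_6 = 591 ≤ 627 < 740 = q_7, so the answer is 8746/591.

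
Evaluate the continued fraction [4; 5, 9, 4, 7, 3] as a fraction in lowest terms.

18025/4296

Fold from the inside: start with 3/1.
  7 + 1/3 = 22/3
  4 + 3/22 = 91/22
  9 + 22/91 = 841/91
  5 + 91/841 = 4296/841
  4 + 841/4296 = 18025/4296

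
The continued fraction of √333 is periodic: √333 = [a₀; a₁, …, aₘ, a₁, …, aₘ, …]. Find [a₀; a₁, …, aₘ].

[18; 4, 36]

a₀ = ⌊√333⌋ = 18.
With m₀=0, d₀=1 and mₖ₊₁ = dₖaₖ − mₖ, dₖ₊₁ = (n − mₖ₊₁²)/dₖ, aₖ₊₁ = ⌊(a₀+mₖ₊₁)/dₖ₊₁⌋:
  k=1: m=18, d=9, a=4
  k=2: m=18, d=1, a=36
d=1 and a=2a₀=36 at k=2, so the next step gives (m, d) = (18, 9) again — its k=1 value — and the period has length 2.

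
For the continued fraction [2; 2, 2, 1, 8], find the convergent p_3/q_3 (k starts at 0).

Using pₖ = aₖpₖ₋₁ + pₖ₋₂, qₖ = aₖqₖ₋₁ + qₖ₋₂ (with p₋₁=1, p₋₂=0, q₋₁=0, q₋₂=1):
  k=0: a=2, p=2, q=1
  k=1: a=2, p=5, q=2
  k=2: a=2, p=12, q=5
  k=3: a=1, p=17, q=7

17/7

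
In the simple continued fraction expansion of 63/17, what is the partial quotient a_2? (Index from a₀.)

63 = 3·17 + 12   →  a_0 = 3
17 = 1·12 + 5   →  a_1 = 1
12 = 2·5 + 2   →  a_2 = 2

2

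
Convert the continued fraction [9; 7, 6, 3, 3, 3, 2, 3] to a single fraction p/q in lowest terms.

Fold from the inside: start with 3/1.
  2 + 1/3 = 7/3
  3 + 3/7 = 24/7
  3 + 7/24 = 79/24
  3 + 24/79 = 261/79
  6 + 79/261 = 1645/261
  7 + 261/1645 = 11776/1645
  9 + 1645/11776 = 107629/11776

107629/11776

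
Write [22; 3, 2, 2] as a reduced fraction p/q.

Using pₖ = aₖpₖ₋₁ + pₖ₋₂ and qₖ = aₖqₖ₋₁ + qₖ₋₂:
  k=0: a=22, p=22, q=1
  k=1: a=3, p=67, q=3
  k=2: a=2, p=156, q=7
  k=3: a=2, p=379, q=17

379/17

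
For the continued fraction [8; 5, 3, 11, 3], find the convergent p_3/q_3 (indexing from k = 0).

1482/181

Using pₖ = aₖpₖ₋₁ + pₖ₋₂, qₖ = aₖqₖ₋₁ + qₖ₋₂ (with p₋₁=1, p₋₂=0, q₋₁=0, q₋₂=1):
  k=0: a=8, p=8, q=1
  k=1: a=5, p=41, q=5
  k=2: a=3, p=131, q=16
  k=3: a=11, p=1482, q=181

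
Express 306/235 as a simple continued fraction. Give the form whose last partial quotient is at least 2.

[1; 3, 3, 4, 2, 2]

306 = 1×235 + 71
235 = 3×71 + 22
71 = 3×22 + 5
22 = 4×5 + 2
5 = 2×2 + 1
2 = 2×1 + 0  (stop)
So 306/235 = [1; 3, 3, 4, 2, 2].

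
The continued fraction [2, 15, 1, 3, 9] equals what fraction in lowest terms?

Using pₖ = aₖpₖ₋₁ + pₖ₋₂ and qₖ = aₖqₖ₋₁ + qₖ₋₂:
  k=0: a=2, p=2, q=1
  k=1: a=15, p=31, q=15
  k=2: a=1, p=33, q=16
  k=3: a=3, p=130, q=63
  k=4: a=9, p=1203, q=583

1203/583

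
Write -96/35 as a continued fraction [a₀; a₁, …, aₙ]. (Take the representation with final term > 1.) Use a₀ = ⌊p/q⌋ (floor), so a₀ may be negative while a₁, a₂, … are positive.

[-3; 3, 1, 8]

-96 = -3*35 + 9
35 = 3*9 + 8
9 = 1*8 + 1
8 = 8*1 + 0  (stop)
So -96/35 = [-3; 3, 1, 8].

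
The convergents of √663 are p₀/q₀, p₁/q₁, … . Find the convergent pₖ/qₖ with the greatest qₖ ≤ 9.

√663 = [25; 1, 2, 1, 50, …] (period length 4).
Convergents:
  p_0/q_0 = 25/1
  p_1/q_1 = 26/1
  p_2/q_2 = 77/3
  p_3/q_3 = 103/4
  p_4/q_4 = 5227/203
q_3 = 4 ≤ 9 < 203 = q_4, so the answer is 103/4.

103/4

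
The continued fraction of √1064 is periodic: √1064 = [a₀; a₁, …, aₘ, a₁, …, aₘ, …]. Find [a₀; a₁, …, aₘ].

[32; 1, 1, 1, 1, 1, 1, 1, 64]

a₀ = ⌊√1064⌋ = 32.
With m₀=0, d₀=1 and mₖ₊₁ = dₖaₖ − mₖ, dₖ₊₁ = (n − mₖ₊₁²)/dₖ, aₖ₊₁ = ⌊(a₀+mₖ₊₁)/dₖ₊₁⌋:
  k=1: m=32, d=40, a=1
  k=2: m=8, d=25, a=1
  k=3: m=17, d=31, a=1
  k=4: m=14, d=28, a=1
  k=5: m=14, d=31, a=1
  k=6: m=17, d=25, a=1
  k=7: m=8, d=40, a=1
  k=8: m=32, d=1, a=64
d=1 and a=2a₀=64 at k=8, so the next step gives (m, d) = (32, 40) again — its k=1 value — and the period has length 8.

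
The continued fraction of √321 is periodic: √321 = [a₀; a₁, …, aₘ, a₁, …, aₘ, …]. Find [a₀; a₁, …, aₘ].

[17; 1, 10, 1, 34]

a₀ = ⌊√321⌋ = 17.
With m₀=0, d₀=1 and mₖ₊₁ = dₖaₖ − mₖ, dₖ₊₁ = (n − mₖ₊₁²)/dₖ, aₖ₊₁ = ⌊(a₀+mₖ₊₁)/dₖ₊₁⌋:
  k=1: m=17, d=32, a=1
  k=2: m=15, d=3, a=10
  k=3: m=15, d=32, a=1
  k=4: m=17, d=1, a=34
d=1 and a=2a₀=34 at k=4, so the next step gives (m, d) = (17, 32) again — its k=1 value — and the period has length 4.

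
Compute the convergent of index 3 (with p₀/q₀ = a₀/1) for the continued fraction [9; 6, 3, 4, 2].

Using pₖ = aₖpₖ₋₁ + pₖ₋₂, qₖ = aₖqₖ₋₁ + qₖ₋₂ (with p₋₁=1, p₋₂=0, q₋₁=0, q₋₂=1):
  k=0: a=9, p=9, q=1
  k=1: a=6, p=55, q=6
  k=2: a=3, p=174, q=19
  k=3: a=4, p=751, q=82

751/82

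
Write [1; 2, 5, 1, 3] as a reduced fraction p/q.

73/50

Fold from the inside: start with 3/1.
  1 + 1/3 = 4/3
  5 + 3/4 = 23/4
  2 + 4/23 = 50/23
  1 + 23/50 = 73/50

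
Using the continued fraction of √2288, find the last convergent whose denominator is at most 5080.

√2288 = [47; 1, 4, 1, 94, …] (period length 4).
Convergents:
  p_0/q_0 = 47/1
  p_1/q_1 = 48/1
  p_2/q_2 = 239/5
  p_3/q_3 = 287/6
  p_4/q_4 = 27217/569
  p_5/q_5 = 27504/575
  p_6/q_6 = 137233/2869
  p_7/q_7 = 164737/3444
  p_8/q_8 = 15622511/326605
q_7 = 3444 ≤ 5080 < 326605 = q_8, so the answer is 164737/3444.

164737/3444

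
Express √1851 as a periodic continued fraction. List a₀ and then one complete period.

a₀ = ⌊√1851⌋ = 43.
With m₀=0, d₀=1 and mₖ₊₁ = dₖaₖ − mₖ, dₖ₊₁ = (n − mₖ₊₁²)/dₖ, aₖ₊₁ = ⌊(a₀+mₖ₊₁)/dₖ₊₁⌋:
  k=1: m=43, d=2, a=43
  k=2: m=43, d=1, a=86
d=1 and a=2a₀=86 at k=2, so the next step gives (m, d) = (43, 2) again — its k=1 value — and the period has length 2.

[43; 43, 86]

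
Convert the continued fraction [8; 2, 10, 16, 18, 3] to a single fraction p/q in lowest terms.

158109/18653

Fold from the inside: start with 3/1.
  18 + 1/3 = 55/3
  16 + 3/55 = 883/55
  10 + 55/883 = 8885/883
  2 + 883/8885 = 18653/8885
  8 + 8885/18653 = 158109/18653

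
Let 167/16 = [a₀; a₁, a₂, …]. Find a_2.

167 = 10·16 + 7   →  a_0 = 10
16 = 2·7 + 2   →  a_1 = 2
7 = 3·2 + 1   →  a_2 = 3

3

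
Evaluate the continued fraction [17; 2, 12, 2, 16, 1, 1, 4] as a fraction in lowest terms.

139374/7973

Using pₖ = aₖpₖ₋₁ + pₖ₋₂ and qₖ = aₖqₖ₋₁ + qₖ₋₂:
  k=0: a=17, p=17, q=1
  k=1: a=2, p=35, q=2
  k=2: a=12, p=437, q=25
  k=3: a=2, p=909, q=52
  k=4: a=16, p=14981, q=857
  k=5: a=1, p=15890, q=909
  k=6: a=1, p=30871, q=1766
  k=7: a=4, p=139374, q=7973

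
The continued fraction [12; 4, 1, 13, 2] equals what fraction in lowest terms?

Using pₖ = aₖpₖ₋₁ + pₖ₋₂ and qₖ = aₖqₖ₋₁ + qₖ₋₂:
  k=0: a=12, p=12, q=1
  k=1: a=4, p=49, q=4
  k=2: a=1, p=61, q=5
  k=3: a=13, p=842, q=69
  k=4: a=2, p=1745, q=143

1745/143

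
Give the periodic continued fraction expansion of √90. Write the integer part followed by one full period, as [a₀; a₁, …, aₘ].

[9; 2, 18]

a₀ = ⌊√90⌋ = 9.
With m₀=0, d₀=1 and mₖ₊₁ = dₖaₖ − mₖ, dₖ₊₁ = (n − mₖ₊₁²)/dₖ, aₖ₊₁ = ⌊(a₀+mₖ₊₁)/dₖ₊₁⌋:
  k=1: m=9, d=9, a=2
  k=2: m=9, d=1, a=18
d=1 and a=2a₀=18 at k=2, so the next step gives (m, d) = (9, 9) again — its k=1 value — and the period has length 2.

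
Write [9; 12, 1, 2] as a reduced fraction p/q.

345/38

Using pₖ = aₖpₖ₋₁ + pₖ₋₂ and qₖ = aₖqₖ₋₁ + qₖ₋₂:
  k=0: a=9, p=9, q=1
  k=1: a=12, p=109, q=12
  k=2: a=1, p=118, q=13
  k=3: a=2, p=345, q=38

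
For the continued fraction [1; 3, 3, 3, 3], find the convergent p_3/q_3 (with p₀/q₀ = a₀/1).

43/33

Using pₖ = aₖpₖ₋₁ + pₖ₋₂, qₖ = aₖqₖ₋₁ + qₖ₋₂ (with p₋₁=1, p₋₂=0, q₋₁=0, q₋₂=1):
  k=0: a=1, p=1, q=1
  k=1: a=3, p=4, q=3
  k=2: a=3, p=13, q=10
  k=3: a=3, p=43, q=33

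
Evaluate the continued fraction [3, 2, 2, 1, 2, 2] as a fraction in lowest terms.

Fold from the inside: start with 2/1.
  2 + 1/2 = 5/2
  1 + 2/5 = 7/5
  2 + 5/7 = 19/7
  2 + 7/19 = 45/19
  3 + 19/45 = 154/45

154/45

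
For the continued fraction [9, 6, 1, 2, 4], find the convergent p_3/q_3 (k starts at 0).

183/20

Using pₖ = aₖpₖ₋₁ + pₖ₋₂, qₖ = aₖqₖ₋₁ + qₖ₋₂ (with p₋₁=1, p₋₂=0, q₋₁=0, q₋₂=1):
  k=0: a=9, p=9, q=1
  k=1: a=6, p=55, q=6
  k=2: a=1, p=64, q=7
  k=3: a=2, p=183, q=20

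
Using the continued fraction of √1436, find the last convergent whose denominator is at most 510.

√1436 = [37; 1, 8, 2, 18, 2, 8, 1, 74, …] (period length 8).
Convergents:
  p_0/q_0 = 37/1
  p_1/q_1 = 38/1
  p_2/q_2 = 341/9
  p_3/q_3 = 720/19
  p_4/q_4 = 13301/351
  p_5/q_5 = 27322/721
q_4 = 351 ≤ 510 < 721 = q_5, so the answer is 13301/351.

13301/351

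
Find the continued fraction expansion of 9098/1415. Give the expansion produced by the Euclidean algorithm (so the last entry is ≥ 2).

[6; 2, 3, 18, 11]

9098 = 6·1415 + 608
1415 = 2·608 + 199
608 = 3·199 + 11
199 = 18·11 + 1
11 = 11·1 + 0  (stop)
So 9098/1415 = [6; 2, 3, 18, 11].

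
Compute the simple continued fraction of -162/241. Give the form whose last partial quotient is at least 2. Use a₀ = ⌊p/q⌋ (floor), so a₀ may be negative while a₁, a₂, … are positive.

-162 = -1*241 + 79
241 = 3*79 + 4
79 = 19*4 + 3
4 = 1*3 + 1
3 = 3*1 + 0  (stop)
So -162/241 = [-1; 3, 19, 1, 3].

[-1; 3, 19, 1, 3]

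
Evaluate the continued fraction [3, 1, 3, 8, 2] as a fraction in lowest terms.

Using pₖ = aₖpₖ₋₁ + pₖ₋₂ and qₖ = aₖqₖ₋₁ + qₖ₋₂:
  k=0: a=3, p=3, q=1
  k=1: a=1, p=4, q=1
  k=2: a=3, p=15, q=4
  k=3: a=8, p=124, q=33
  k=4: a=2, p=263, q=70

263/70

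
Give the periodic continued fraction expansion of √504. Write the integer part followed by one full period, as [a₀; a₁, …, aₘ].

[22; 2, 4, 2, 44]

a₀ = ⌊√504⌋ = 22.
With m₀=0, d₀=1 and mₖ₊₁ = dₖaₖ − mₖ, dₖ₊₁ = (n − mₖ₊₁²)/dₖ, aₖ₊₁ = ⌊(a₀+mₖ₊₁)/dₖ₊₁⌋:
  k=1: m=22, d=20, a=2
  k=2: m=18, d=9, a=4
  k=3: m=18, d=20, a=2
  k=4: m=22, d=1, a=44
d=1 and a=2a₀=44 at k=4, so the next step gives (m, d) = (22, 20) again — its k=1 value — and the period has length 4.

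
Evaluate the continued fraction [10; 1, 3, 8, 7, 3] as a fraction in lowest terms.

Using pₖ = aₖpₖ₋₁ + pₖ₋₂ and qₖ = aₖqₖ₋₁ + qₖ₋₂:
  k=0: a=10, p=10, q=1
  k=1: a=1, p=11, q=1
  k=2: a=3, p=43, q=4
  k=3: a=8, p=355, q=33
  k=4: a=7, p=2528, q=235
  k=5: a=3, p=7939, q=738

7939/738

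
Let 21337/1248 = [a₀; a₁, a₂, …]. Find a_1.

10

21337 = 17·1248 + 121   →  a_0 = 17
1248 = 10·121 + 38   →  a_1 = 10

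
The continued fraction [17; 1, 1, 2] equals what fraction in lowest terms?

88/5

Using pₖ = aₖpₖ₋₁ + pₖ₋₂ and qₖ = aₖqₖ₋₁ + qₖ₋₂:
  k=0: a=17, p=17, q=1
  k=1: a=1, p=18, q=1
  k=2: a=1, p=35, q=2
  k=3: a=2, p=88, q=5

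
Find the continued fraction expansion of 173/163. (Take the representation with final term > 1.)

173 = 1×163 + 10
163 = 16×10 + 3
10 = 3×3 + 1
3 = 3×1 + 0  (stop)
So 173/163 = [1; 16, 3, 3].

[1; 16, 3, 3]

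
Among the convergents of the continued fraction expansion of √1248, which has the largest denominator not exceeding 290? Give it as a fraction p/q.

5617/159

√1248 = [35; 3, 17, 3, 70, …] (period length 4).
Convergents:
  p_0/q_0 = 35/1
  p_1/q_1 = 106/3
  p_2/q_2 = 1837/52
  p_3/q_3 = 5617/159
  p_4/q_4 = 395027/11182
q_3 = 159 ≤ 290 < 11182 = q_4, so the answer is 5617/159.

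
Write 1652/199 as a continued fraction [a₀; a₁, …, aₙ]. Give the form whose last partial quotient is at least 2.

[8; 3, 3, 6, 3]

1652 = 8·199 + 60
199 = 3·60 + 19
60 = 3·19 + 3
19 = 6·3 + 1
3 = 3·1 + 0  (stop)
So 1652/199 = [8; 3, 3, 6, 3].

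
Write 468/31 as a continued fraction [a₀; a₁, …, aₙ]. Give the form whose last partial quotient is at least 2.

468 = 15*31 + 3
31 = 10*3 + 1
3 = 3*1 + 0  (stop)
So 468/31 = [15; 10, 3].

[15; 10, 3]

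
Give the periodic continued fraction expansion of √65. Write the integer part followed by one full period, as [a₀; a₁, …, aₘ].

a₀ = ⌊√65⌋ = 8.
With m₀=0, d₀=1 and mₖ₊₁ = dₖaₖ − mₖ, dₖ₊₁ = (n − mₖ₊₁²)/dₖ, aₖ₊₁ = ⌊(a₀+mₖ₊₁)/dₖ₊₁⌋:
  k=1: m=8, d=1, a=16
d=1 and a=2a₀=16 at k=1, so the next step gives (m, d) = (8, 1) again — its k=1 value — and the period has length 1.

[8; 16]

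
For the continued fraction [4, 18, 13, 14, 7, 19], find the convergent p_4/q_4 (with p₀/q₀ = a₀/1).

Using pₖ = aₖpₖ₋₁ + pₖ₋₂, qₖ = aₖqₖ₋₁ + qₖ₋₂ (with p₋₁=1, p₋₂=0, q₋₁=0, q₋₂=1):
  k=0: a=4, p=4, q=1
  k=1: a=18, p=73, q=18
  k=2: a=13, p=953, q=235
  k=3: a=14, p=13415, q=3308
  k=4: a=7, p=94858, q=23391

94858/23391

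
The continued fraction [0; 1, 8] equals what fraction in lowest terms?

8/9

Fold from the inside: start with 8/1.
  1 + 1/8 = 9/8
  0 + 8/9 = 8/9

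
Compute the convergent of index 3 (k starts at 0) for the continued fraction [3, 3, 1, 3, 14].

Using pₖ = aₖpₖ₋₁ + pₖ₋₂, qₖ = aₖqₖ₋₁ + qₖ₋₂ (with p₋₁=1, p₋₂=0, q₋₁=0, q₋₂=1):
  k=0: a=3, p=3, q=1
  k=1: a=3, p=10, q=3
  k=2: a=1, p=13, q=4
  k=3: a=3, p=49, q=15

49/15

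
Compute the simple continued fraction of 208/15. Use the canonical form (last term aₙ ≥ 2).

[13; 1, 6, 2]

208 = 13×15 + 13
15 = 1×13 + 2
13 = 6×2 + 1
2 = 2×1 + 0  (stop)
So 208/15 = [13; 1, 6, 2].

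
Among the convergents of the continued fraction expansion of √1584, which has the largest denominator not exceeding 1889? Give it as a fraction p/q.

√1584 = [39; 1, 3, 1, 78, …] (period length 4).
Convergents:
  p_0/q_0 = 39/1
  p_1/q_1 = 40/1
  p_2/q_2 = 159/4
  p_3/q_3 = 199/5
  p_4/q_4 = 15681/394
  p_5/q_5 = 15880/399
  p_6/q_6 = 63321/1591
  p_7/q_7 = 79201/1990
q_6 = 1591 ≤ 1889 < 1990 = q_7, so the answer is 63321/1591.

63321/1591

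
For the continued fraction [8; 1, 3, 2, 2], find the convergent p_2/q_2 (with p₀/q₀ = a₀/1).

35/4

Using pₖ = aₖpₖ₋₁ + pₖ₋₂, qₖ = aₖqₖ₋₁ + qₖ₋₂ (with p₋₁=1, p₋₂=0, q₋₁=0, q₋₂=1):
  k=0: a=8, p=8, q=1
  k=1: a=1, p=9, q=1
  k=2: a=3, p=35, q=4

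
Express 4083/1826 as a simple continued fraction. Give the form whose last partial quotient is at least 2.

[2; 4, 4, 4, 2, 3, 3]

4083 = 2·1826 + 431
1826 = 4·431 + 102
431 = 4·102 + 23
102 = 4·23 + 10
23 = 2·10 + 3
10 = 3·3 + 1
3 = 3·1 + 0  (stop)
So 4083/1826 = [2; 4, 4, 4, 2, 3, 3].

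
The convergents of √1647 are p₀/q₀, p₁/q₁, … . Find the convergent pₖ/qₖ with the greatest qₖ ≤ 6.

203/5

√1647 = [40; 1, 1, 2, 1, 1, 80, …] (period length 6).
Convergents:
  p_0/q_0 = 40/1
  p_1/q_1 = 41/1
  p_2/q_2 = 81/2
  p_3/q_3 = 203/5
  p_4/q_4 = 284/7
q_3 = 5 ≤ 6 < 7 = q_4, so the answer is 203/5.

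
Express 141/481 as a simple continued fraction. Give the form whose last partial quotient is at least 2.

[0; 3, 2, 2, 3, 8]

141 = 0×481 + 141
481 = 3×141 + 58
141 = 2×58 + 25
58 = 2×25 + 8
25 = 3×8 + 1
8 = 8×1 + 0  (stop)
So 141/481 = [0; 3, 2, 2, 3, 8].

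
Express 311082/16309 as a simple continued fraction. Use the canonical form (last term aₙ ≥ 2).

[19; 13, 2, 7, 6, 13]

311082 = 19×16309 + 1211
16309 = 13×1211 + 566
1211 = 2×566 + 79
566 = 7×79 + 13
79 = 6×13 + 1
13 = 13×1 + 0  (stop)
So 311082/16309 = [19; 13, 2, 7, 6, 13].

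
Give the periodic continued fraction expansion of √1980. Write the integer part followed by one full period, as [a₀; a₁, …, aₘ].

a₀ = ⌊√1980⌋ = 44.

[44; 2, 88]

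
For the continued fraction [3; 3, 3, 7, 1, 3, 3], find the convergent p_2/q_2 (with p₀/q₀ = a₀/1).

Using pₖ = aₖpₖ₋₁ + pₖ₋₂, qₖ = aₖqₖ₋₁ + qₖ₋₂ (with p₋₁=1, p₋₂=0, q₋₁=0, q₋₂=1):
  k=0: a=3, p=3, q=1
  k=1: a=3, p=10, q=3
  k=2: a=3, p=33, q=10

33/10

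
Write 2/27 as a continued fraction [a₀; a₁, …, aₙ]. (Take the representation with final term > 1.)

[0; 13, 2]

2 = 0·27 + 2
27 = 13·2 + 1
2 = 2·1 + 0  (stop)
So 2/27 = [0; 13, 2].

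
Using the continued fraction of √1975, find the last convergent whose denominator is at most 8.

√1975 = [44; 2, 3, 1, 2, 1, 3, 2, 88, …] (period length 8).
Convergents:
  p_0/q_0 = 44/1
  p_1/q_1 = 89/2
  p_2/q_2 = 311/7
  p_3/q_3 = 400/9
q_2 = 7 ≤ 8 < 9 = q_3, so the answer is 311/7.

311/7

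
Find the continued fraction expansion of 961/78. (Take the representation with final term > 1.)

961 = 12·78 + 25
78 = 3·25 + 3
25 = 8·3 + 1
3 = 3·1 + 0  (stop)
So 961/78 = [12; 3, 8, 3].

[12; 3, 8, 3]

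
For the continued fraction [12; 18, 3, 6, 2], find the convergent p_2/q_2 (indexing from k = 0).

Using pₖ = aₖpₖ₋₁ + pₖ₋₂, qₖ = aₖqₖ₋₁ + qₖ₋₂ (with p₋₁=1, p₋₂=0, q₋₁=0, q₋₂=1):
  k=0: a=12, p=12, q=1
  k=1: a=18, p=217, q=18
  k=2: a=3, p=663, q=55

663/55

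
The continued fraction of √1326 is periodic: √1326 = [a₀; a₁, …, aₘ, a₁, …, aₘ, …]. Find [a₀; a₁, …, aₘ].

[36; 2, 2, 2, 2, 2, 72]

a₀ = ⌊√1326⌋ = 36.
With m₀=0, d₀=1 and mₖ₊₁ = dₖaₖ − mₖ, dₖ₊₁ = (n − mₖ₊₁²)/dₖ, aₖ₊₁ = ⌊(a₀+mₖ₊₁)/dₖ₊₁⌋:
  k=1: m=36, d=30, a=2
  k=2: m=24, d=25, a=2
  k=3: m=26, d=26, a=2
  k=4: m=26, d=25, a=2
  k=5: m=24, d=30, a=2
  k=6: m=36, d=1, a=72
d=1 and a=2a₀=72 at k=6, so the next step gives (m, d) = (36, 30) again — its k=1 value — and the period has length 6.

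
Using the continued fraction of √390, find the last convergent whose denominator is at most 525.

9341/473

√390 = [19; 1, 2, 1, 38, …] (period length 4).
Convergents:
  p_0/q_0 = 19/1
  p_1/q_1 = 20/1
  p_2/q_2 = 59/3
  p_3/q_3 = 79/4
  p_4/q_4 = 3061/155
  p_5/q_5 = 3140/159
  p_6/q_6 = 9341/473
  p_7/q_7 = 12481/632
q_6 = 473 ≤ 525 < 632 = q_7, so the answer is 9341/473.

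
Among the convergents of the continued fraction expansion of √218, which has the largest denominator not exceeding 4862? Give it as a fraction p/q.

29633/2007

√218 = [14; 1, 3, 3, 1, 28, …] (period length 5).
Convergents:
  p_0/q_0 = 14/1
  p_1/q_1 = 15/1
  p_2/q_2 = 59/4
  p_3/q_3 = 192/13
  p_4/q_4 = 251/17
  p_5/q_5 = 7220/489
  p_6/q_6 = 7471/506
  p_7/q_7 = 29633/2007
  p_8/q_8 = 96370/6527
q_7 = 2007 ≤ 4862 < 6527 = q_8, so the answer is 29633/2007.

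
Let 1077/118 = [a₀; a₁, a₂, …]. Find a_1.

7

1077 = 9·118 + 15   →  a_0 = 9
118 = 7·15 + 13   →  a_1 = 7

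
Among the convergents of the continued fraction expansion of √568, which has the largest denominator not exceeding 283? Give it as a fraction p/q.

√568 = [23; 1, 4, 1, 46, …] (period length 4).
Convergents:
  p_0/q_0 = 23/1
  p_1/q_1 = 24/1
  p_2/q_2 = 119/5
  p_3/q_3 = 143/6
  p_4/q_4 = 6697/281
  p_5/q_5 = 6840/287
q_4 = 281 ≤ 283 < 287 = q_5, so the answer is 6697/281.

6697/281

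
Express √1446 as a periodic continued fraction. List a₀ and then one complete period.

a₀ = ⌊√1446⌋ = 38.
With m₀=0, d₀=1 and mₖ₊₁ = dₖaₖ − mₖ, dₖ₊₁ = (n − mₖ₊₁²)/dₖ, aₖ₊₁ = ⌊(a₀+mₖ₊₁)/dₖ₊₁⌋:
  k=1: m=38, d=2, a=38
  k=2: m=38, d=1, a=76
d=1 and a=2a₀=76 at k=2, so the next step gives (m, d) = (38, 2) again — its k=1 value — and the period has length 2.

[38; 38, 76]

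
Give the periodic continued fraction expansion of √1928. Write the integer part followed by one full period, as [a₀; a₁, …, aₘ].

a₀ = ⌊√1928⌋ = 43.
With m₀=0, d₀=1 and mₖ₊₁ = dₖaₖ − mₖ, dₖ₊₁ = (n − mₖ₊₁²)/dₖ, aₖ₊₁ = ⌊(a₀+mₖ₊₁)/dₖ₊₁⌋:
  k=1: m=43, d=79, a=1
  k=2: m=36, d=8, a=9
  k=3: m=36, d=79, a=1
  k=4: m=43, d=1, a=86
d=1 and a=2a₀=86 at k=4, so the next step gives (m, d) = (43, 79) again — its k=1 value — and the period has length 4.

[43; 1, 9, 1, 86]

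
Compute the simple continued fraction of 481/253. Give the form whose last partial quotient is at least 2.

[1; 1, 9, 8, 3]

481 = 1×253 + 228
253 = 1×228 + 25
228 = 9×25 + 3
25 = 8×3 + 1
3 = 3×1 + 0  (stop)
So 481/253 = [1; 1, 9, 8, 3].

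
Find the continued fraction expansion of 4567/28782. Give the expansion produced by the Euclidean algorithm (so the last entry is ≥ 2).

4567 = 0×28782 + 4567
28782 = 6×4567 + 1380
4567 = 3×1380 + 427
1380 = 3×427 + 99
427 = 4×99 + 31
99 = 3×31 + 6
31 = 5×6 + 1
6 = 6×1 + 0  (stop)
So 4567/28782 = [0; 6, 3, 3, 4, 3, 5, 6].

[0; 6, 3, 3, 4, 3, 5, 6]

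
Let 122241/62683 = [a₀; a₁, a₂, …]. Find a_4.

122241 = 1·62683 + 59558   →  a_0 = 1
62683 = 1·59558 + 3125   →  a_1 = 1
59558 = 19·3125 + 183   →  a_2 = 19
3125 = 17·183 + 14   →  a_3 = 17
183 = 13·14 + 1   →  a_4 = 13

13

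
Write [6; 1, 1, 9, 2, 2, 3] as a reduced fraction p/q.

Using pₖ = aₖpₖ₋₁ + pₖ₋₂ and qₖ = aₖqₖ₋₁ + qₖ₋₂:
  k=0: a=6, p=6, q=1
  k=1: a=1, p=7, q=1
  k=2: a=1, p=13, q=2
  k=3: a=9, p=124, q=19
  k=4: a=2, p=261, q=40
  k=5: a=2, p=646, q=99
  k=6: a=3, p=2199, q=337

2199/337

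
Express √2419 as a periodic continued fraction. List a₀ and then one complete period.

[49; 5, 2, 5, 98]

a₀ = ⌊√2419⌋ = 49.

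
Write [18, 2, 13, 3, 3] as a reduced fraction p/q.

5101/276

Using pₖ = aₖpₖ₋₁ + pₖ₋₂ and qₖ = aₖqₖ₋₁ + qₖ₋₂:
  k=0: a=18, p=18, q=1
  k=1: a=2, p=37, q=2
  k=2: a=13, p=499, q=27
  k=3: a=3, p=1534, q=83
  k=4: a=3, p=5101, q=276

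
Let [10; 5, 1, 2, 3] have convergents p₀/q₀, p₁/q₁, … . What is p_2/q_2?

61/6

Using pₖ = aₖpₖ₋₁ + pₖ₋₂, qₖ = aₖqₖ₋₁ + qₖ₋₂ (with p₋₁=1, p₋₂=0, q₋₁=0, q₋₂=1):
  k=0: a=10, p=10, q=1
  k=1: a=5, p=51, q=5
  k=2: a=1, p=61, q=6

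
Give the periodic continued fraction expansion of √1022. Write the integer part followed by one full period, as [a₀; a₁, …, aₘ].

[31; 1, 30, 1, 62]

a₀ = ⌊√1022⌋ = 31.
With m₀=0, d₀=1 and mₖ₊₁ = dₖaₖ − mₖ, dₖ₊₁ = (n − mₖ₊₁²)/dₖ, aₖ₊₁ = ⌊(a₀+mₖ₊₁)/dₖ₊₁⌋:
  k=1: m=31, d=61, a=1
  k=2: m=30, d=2, a=30
  k=3: m=30, d=61, a=1
  k=4: m=31, d=1, a=62
d=1 and a=2a₀=62 at k=4, so the next step gives (m, d) = (31, 61) again — its k=1 value — and the period has length 4.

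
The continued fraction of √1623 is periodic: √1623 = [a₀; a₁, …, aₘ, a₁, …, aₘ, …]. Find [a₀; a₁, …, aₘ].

[40; 3, 2, 26, 2, 3, 80]

a₀ = ⌊√1623⌋ = 40.
With m₀=0, d₀=1 and mₖ₊₁ = dₖaₖ − mₖ, dₖ₊₁ = (n − mₖ₊₁²)/dₖ, aₖ₊₁ = ⌊(a₀+mₖ₊₁)/dₖ₊₁⌋:
  k=1: m=40, d=23, a=3
  k=2: m=29, d=34, a=2
  k=3: m=39, d=3, a=26
  k=4: m=39, d=34, a=2
  k=5: m=29, d=23, a=3
  k=6: m=40, d=1, a=80
d=1 and a=2a₀=80 at k=6, so the next step gives (m, d) = (40, 23) again — its k=1 value — and the period has length 6.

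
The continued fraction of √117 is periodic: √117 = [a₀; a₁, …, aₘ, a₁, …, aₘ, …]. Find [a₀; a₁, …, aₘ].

[10; 1, 4, 2, 4, 1, 20]

a₀ = ⌊√117⌋ = 10.
With m₀=0, d₀=1 and mₖ₊₁ = dₖaₖ − mₖ, dₖ₊₁ = (n − mₖ₊₁²)/dₖ, aₖ₊₁ = ⌊(a₀+mₖ₊₁)/dₖ₊₁⌋:
  k=1: m=10, d=17, a=1
  k=2: m=7, d=4, a=4
  k=3: m=9, d=9, a=2
  k=4: m=9, d=4, a=4
  k=5: m=7, d=17, a=1
  k=6: m=10, d=1, a=20
d=1 and a=2a₀=20 at k=6, so the next step gives (m, d) = (10, 17) again — its k=1 value — and the period has length 6.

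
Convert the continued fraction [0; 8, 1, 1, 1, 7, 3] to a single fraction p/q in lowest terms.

72/623

Fold from the inside: start with 3/1.
  7 + 1/3 = 22/3
  1 + 3/22 = 25/22
  1 + 22/25 = 47/25
  1 + 25/47 = 72/47
  8 + 47/72 = 623/72
  0 + 72/623 = 72/623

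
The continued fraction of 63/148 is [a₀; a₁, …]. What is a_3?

63 = 0·148 + 63   →  a_0 = 0
148 = 2·63 + 22   →  a_1 = 2
63 = 2·22 + 19   →  a_2 = 2
22 = 1·19 + 3   →  a_3 = 1

1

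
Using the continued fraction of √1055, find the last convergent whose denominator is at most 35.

√1055 = [32; 2, 12, 2, 64, …] (period length 4).
Convergents:
  p_0/q_0 = 32/1
  p_1/q_1 = 65/2
  p_2/q_2 = 812/25
  p_3/q_3 = 1689/52
q_2 = 25 ≤ 35 < 52 = q_3, so the answer is 812/25.

812/25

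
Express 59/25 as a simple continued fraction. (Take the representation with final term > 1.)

[2; 2, 1, 3, 2]

59 = 2×25 + 9
25 = 2×9 + 7
9 = 1×7 + 2
7 = 3×2 + 1
2 = 2×1 + 0  (stop)
So 59/25 = [2; 2, 1, 3, 2].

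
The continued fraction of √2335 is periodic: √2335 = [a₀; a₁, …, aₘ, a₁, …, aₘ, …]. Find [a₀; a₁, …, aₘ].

[48; 3, 9, 3, 96]

a₀ = ⌊√2335⌋ = 48.
With m₀=0, d₀=1 and mₖ₊₁ = dₖaₖ − mₖ, dₖ₊₁ = (n − mₖ₊₁²)/dₖ, aₖ₊₁ = ⌊(a₀+mₖ₊₁)/dₖ₊₁⌋:
  k=1: m=48, d=31, a=3
  k=2: m=45, d=10, a=9
  k=3: m=45, d=31, a=3
  k=4: m=48, d=1, a=96
d=1 and a=2a₀=96 at k=4, so the next step gives (m, d) = (48, 31) again — its k=1 value — and the period has length 4.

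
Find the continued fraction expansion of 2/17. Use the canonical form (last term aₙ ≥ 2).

2 = 0·17 + 2
17 = 8·2 + 1
2 = 2·1 + 0  (stop)
So 2/17 = [0; 8, 2].

[0; 8, 2]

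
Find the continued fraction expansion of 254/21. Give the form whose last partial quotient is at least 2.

254 = 12×21 + 2
21 = 10×2 + 1
2 = 2×1 + 0  (stop)
So 254/21 = [12; 10, 2].

[12; 10, 2]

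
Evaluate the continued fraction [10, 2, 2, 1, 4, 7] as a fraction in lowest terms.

2481/238

Using pₖ = aₖpₖ₋₁ + pₖ₋₂ and qₖ = aₖqₖ₋₁ + qₖ₋₂:
  k=0: a=10, p=10, q=1
  k=1: a=2, p=21, q=2
  k=2: a=2, p=52, q=5
  k=3: a=1, p=73, q=7
  k=4: a=4, p=344, q=33
  k=5: a=7, p=2481, q=238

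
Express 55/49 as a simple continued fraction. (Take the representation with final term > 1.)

[1; 8, 6]

55 = 1×49 + 6
49 = 8×6 + 1
6 = 6×1 + 0  (stop)
So 55/49 = [1; 8, 6].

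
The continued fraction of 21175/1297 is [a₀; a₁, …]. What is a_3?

9

21175 = 16·1297 + 423   →  a_0 = 16
1297 = 3·423 + 28   →  a_1 = 3
423 = 15·28 + 3   →  a_2 = 15
28 = 9·3 + 1   →  a_3 = 9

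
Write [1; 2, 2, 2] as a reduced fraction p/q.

17/12

Fold from the inside: start with 2/1.
  2 + 1/2 = 5/2
  2 + 2/5 = 12/5
  1 + 5/12 = 17/12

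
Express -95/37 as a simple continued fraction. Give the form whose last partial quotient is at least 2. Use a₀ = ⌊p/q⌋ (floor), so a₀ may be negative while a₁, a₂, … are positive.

[-3; 2, 3, 5]

-95 = -3*37 + 16
37 = 2*16 + 5
16 = 3*5 + 1
5 = 5*1 + 0  (stop)
So -95/37 = [-3; 2, 3, 5].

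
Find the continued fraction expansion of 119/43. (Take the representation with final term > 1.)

119 = 2×43 + 33
43 = 1×33 + 10
33 = 3×10 + 3
10 = 3×3 + 1
3 = 3×1 + 0  (stop)
So 119/43 = [2; 1, 3, 3, 3].

[2; 1, 3, 3, 3]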